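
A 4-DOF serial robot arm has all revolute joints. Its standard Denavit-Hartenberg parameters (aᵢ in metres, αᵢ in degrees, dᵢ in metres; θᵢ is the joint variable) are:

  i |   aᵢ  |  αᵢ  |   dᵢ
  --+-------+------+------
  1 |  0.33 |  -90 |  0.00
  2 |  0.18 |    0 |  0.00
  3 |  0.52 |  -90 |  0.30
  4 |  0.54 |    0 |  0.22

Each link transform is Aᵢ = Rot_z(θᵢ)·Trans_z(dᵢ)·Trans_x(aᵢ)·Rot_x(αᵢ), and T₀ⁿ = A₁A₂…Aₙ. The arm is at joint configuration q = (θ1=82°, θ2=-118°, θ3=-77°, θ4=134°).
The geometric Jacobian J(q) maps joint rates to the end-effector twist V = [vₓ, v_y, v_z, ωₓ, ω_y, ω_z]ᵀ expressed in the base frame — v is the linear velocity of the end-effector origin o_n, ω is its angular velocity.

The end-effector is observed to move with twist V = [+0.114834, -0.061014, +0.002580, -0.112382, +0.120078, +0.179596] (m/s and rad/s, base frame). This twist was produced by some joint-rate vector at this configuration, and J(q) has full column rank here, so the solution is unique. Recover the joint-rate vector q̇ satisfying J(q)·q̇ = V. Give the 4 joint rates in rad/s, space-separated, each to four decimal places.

0.5650 0.2070 -0.0790 -0.3990

o_n = [0.0943, 0.0358, 0.3339]
J₁: ẑ×o_n = [-0.0358, 0.0943, 0.0000], ω = ẑ
J2: z=[-0.9903, 0.1392, 0.0000] o=[0.0459, 0.3268, 0.0000] → [0.0465, 0.3307, 0.2814, -0.9903, 0.1392, 0.0000]
J3: z=[-0.9903, 0.1392, 0.0000] o=[0.0342, 0.2431, 0.1589] → [0.0244, 0.1733, 0.1969, -0.9903, 0.1392, 0.0000]
J4: z=[-0.0360, -0.2563, 0.9659] o=[-0.3328, -0.2125, 0.0243] → [-0.3192, 0.4238, 0.1005, -0.0360, -0.2563, 0.9659]
q̇ = J⁺·V = [0.5650, 0.2070, -0.0790, -0.3990]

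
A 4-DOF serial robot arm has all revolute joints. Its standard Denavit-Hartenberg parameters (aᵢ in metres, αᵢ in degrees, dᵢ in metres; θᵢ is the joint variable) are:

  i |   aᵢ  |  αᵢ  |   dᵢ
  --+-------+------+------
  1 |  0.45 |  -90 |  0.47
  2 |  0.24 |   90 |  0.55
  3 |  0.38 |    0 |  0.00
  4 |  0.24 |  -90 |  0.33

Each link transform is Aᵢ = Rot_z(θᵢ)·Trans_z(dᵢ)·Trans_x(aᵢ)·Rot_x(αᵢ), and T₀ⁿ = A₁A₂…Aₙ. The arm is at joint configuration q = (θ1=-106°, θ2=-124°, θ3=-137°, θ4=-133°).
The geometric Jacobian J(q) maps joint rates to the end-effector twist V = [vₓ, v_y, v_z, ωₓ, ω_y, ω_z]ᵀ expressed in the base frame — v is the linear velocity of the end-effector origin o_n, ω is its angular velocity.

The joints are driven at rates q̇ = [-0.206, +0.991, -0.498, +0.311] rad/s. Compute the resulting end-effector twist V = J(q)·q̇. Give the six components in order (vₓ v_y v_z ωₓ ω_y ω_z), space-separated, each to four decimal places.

o_n = [0.4558, -0.3363, 0.2540]
J₁: ẑ×o_n = [0.3363, 0.4558, -0.0000], ω = ẑ
J2: z=[0.9613, -0.2756, 0.0000] o=[-0.1240, -0.4326, 0.4700] → [0.0595, 0.2076, 0.2524, 0.9613, -0.2756, 0.0000]
J3: z=[0.2285, 0.7969, -0.5592] o=[0.4416, -0.4552, 0.6690] → [-0.2642, 0.0869, 0.0159, 0.2285, 0.7969, -0.5592]
J4: z=[0.2285, 0.7969, -0.5592] o=[0.1497, -0.5331, 0.4386] → [-0.0370, -0.1290, -0.1990, 0.2285, 0.7969, -0.5592]
V = J·q̇ = [0.1098, 0.0284, 0.1803, 0.9099, -0.4222, -0.1014]

0.1098 0.0284 0.1803 0.9099 -0.4222 -0.1014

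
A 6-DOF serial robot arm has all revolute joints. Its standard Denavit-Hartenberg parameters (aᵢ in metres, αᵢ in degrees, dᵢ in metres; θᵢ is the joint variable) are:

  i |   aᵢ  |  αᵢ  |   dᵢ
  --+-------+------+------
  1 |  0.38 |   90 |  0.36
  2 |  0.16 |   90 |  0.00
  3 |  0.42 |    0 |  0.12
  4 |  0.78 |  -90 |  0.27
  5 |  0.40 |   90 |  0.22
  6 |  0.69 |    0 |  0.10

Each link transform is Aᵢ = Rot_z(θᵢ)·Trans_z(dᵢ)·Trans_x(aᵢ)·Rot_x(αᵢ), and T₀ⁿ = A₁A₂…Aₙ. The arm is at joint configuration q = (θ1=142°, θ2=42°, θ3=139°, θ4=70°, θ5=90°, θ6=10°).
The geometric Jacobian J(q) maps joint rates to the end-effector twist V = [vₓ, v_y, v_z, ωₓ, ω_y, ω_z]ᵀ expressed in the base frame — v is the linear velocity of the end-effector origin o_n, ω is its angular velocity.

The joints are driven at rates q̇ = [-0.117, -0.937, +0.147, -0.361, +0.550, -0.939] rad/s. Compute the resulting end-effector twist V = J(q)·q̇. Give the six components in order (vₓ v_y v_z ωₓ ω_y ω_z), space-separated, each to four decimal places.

o_n = [0.2343, -0.7520, 0.3626]
J₁: ẑ×o_n = [0.7520, 0.2343, -0.0000], ω = ẑ
J2: z=[0.6157, 0.7880, 0.0000] o=[-0.2994, 0.2340, 0.3600] → [0.0021, -0.0016, -1.0276, 0.6157, 0.7880, 0.0000]
J3: z=[-0.5273, 0.4120, -0.7431] o=[-0.3931, 0.3072, 0.4671] → [-0.8301, -0.5214, 0.3000, -0.5273, 0.4120, -0.7431]
J4: z=[-0.5273, 0.4120, -0.7431] o=[-0.1011, 0.4287, 0.1658] → [-0.7963, -0.1455, 0.4843, -0.5273, 0.4120, -0.7431]
J5: z=[-0.8224, -0.4674, 0.3244] o=[-0.0768, -0.0702, -0.4913] → [-0.1780, 0.8032, 0.7061, -0.8224, -0.4674, 0.3244]
J6: z=[0.2137, -0.7822, -0.5852] o=[-0.0468, -0.3378, -0.1227] → [-0.6220, -0.2682, 0.1314, 0.2137, -0.7822, -0.5852]
V = J·q̇ = [0.5617, 0.6436, 1.0971, -1.1170, -0.3491, 0.7700]

0.5617 0.6436 1.0971 -1.1170 -0.3491 0.7700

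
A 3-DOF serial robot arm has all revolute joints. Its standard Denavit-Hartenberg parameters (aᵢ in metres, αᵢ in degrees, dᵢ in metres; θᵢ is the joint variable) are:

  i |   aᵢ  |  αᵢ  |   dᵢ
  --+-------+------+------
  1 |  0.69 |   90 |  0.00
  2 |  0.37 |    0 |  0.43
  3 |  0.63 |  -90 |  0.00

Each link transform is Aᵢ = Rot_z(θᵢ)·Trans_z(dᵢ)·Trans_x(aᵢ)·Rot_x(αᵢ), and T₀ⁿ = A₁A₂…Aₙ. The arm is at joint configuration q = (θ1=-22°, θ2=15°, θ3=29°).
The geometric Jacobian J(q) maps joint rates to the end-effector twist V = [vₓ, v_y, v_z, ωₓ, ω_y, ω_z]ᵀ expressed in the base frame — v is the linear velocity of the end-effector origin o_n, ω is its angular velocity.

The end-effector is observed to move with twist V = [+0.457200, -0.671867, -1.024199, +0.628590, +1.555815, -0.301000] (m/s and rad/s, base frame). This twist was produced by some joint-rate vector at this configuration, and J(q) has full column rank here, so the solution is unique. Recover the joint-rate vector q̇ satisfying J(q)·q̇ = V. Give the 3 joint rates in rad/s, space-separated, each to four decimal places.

o_n = [1.2302, -0.9608, 0.5334]
J₁: ẑ×o_n = [0.9608, 1.2302, -0.0000], ω = ẑ
J2: z=[-0.3746, -0.9272, 0.0000] o=[0.6398, -0.2585, 0.0000] → [-0.4946, 0.1998, 0.8106, -0.3746, -0.9272, 0.0000]
J3: z=[-0.3746, -0.9272, 0.0000] o=[0.8100, -0.7910, 0.0958] → [-0.4058, 0.1639, 0.4532, -0.3746, -0.9272, 0.0000]
q̇ = J⁺·V = [-0.3010, -0.7380, -0.9400]

-0.3010 -0.7380 -0.9400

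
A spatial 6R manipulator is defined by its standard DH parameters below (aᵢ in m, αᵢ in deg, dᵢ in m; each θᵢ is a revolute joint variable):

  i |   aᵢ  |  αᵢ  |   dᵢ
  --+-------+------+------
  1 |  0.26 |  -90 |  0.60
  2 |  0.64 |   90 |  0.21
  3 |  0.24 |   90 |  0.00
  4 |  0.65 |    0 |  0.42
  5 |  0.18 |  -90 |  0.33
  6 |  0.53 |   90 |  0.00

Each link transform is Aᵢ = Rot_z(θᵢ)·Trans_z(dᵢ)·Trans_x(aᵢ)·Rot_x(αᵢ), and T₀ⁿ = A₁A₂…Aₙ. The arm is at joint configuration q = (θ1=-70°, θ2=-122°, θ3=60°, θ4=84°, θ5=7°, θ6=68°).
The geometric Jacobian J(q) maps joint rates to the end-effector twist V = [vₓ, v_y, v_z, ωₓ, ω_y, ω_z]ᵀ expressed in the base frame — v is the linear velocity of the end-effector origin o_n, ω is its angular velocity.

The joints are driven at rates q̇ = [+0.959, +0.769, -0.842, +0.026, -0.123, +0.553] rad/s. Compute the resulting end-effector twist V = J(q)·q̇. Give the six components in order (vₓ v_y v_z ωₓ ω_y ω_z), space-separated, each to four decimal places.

o_n = [-0.0712, 1.1945, 0.9173]
J₁: ẑ×o_n = [-1.1945, -0.0712, 0.0000], ω = ẑ
J2: z=[0.9397, 0.3420, 0.0000] o=[0.0889, -0.2443, 0.6000] → [0.1085, -0.2982, 1.4068, 0.9397, 0.3420, 0.0000]
J3: z=[-0.2900, 0.7969, -0.5299] o=[0.1703, 0.1462, 1.1428] → [0.3759, 0.0626, -0.1117, -0.2900, 0.7969, -0.5299]
J4: z=[-0.6268, 0.2602, 0.7344] o=[0.3438, 0.2770, 1.2445] → [-0.7590, -0.5099, -0.4671, -0.6268, 0.2602, 0.7344]
J5: z=[-0.6268, 0.2602, 0.7344] o=[-0.0578, 0.9385, 1.2392] → [-0.2718, -0.2116, -0.1570, -0.6268, 0.2602, 0.7344]
J6: z=[-0.7180, -0.5590, -0.4147] o=[-0.3191, 1.1661, 1.3849] → [0.2732, -0.4385, 0.1182, -0.7180, -0.5590, -0.4147]
V = J·q̇ = [-1.2139, -0.5800, 1.2484, 0.6306, -0.7424, 1.1046]

-1.2139 -0.5800 1.2484 0.6306 -0.7424 1.1046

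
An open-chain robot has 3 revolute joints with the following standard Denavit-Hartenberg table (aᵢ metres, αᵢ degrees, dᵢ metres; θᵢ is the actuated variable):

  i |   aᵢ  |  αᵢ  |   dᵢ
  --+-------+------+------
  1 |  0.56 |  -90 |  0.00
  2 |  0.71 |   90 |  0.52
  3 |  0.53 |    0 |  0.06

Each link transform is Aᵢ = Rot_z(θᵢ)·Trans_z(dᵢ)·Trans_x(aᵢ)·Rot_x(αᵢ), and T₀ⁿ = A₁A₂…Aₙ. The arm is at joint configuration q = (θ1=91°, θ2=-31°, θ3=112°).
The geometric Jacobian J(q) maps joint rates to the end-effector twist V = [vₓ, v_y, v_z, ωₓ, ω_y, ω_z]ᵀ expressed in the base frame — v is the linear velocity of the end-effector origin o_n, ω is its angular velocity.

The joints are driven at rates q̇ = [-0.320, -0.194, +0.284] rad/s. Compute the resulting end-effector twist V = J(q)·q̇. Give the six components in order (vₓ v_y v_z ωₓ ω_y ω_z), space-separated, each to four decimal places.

o_n = [-1.0281, 0.9497, 0.3149]
J₁: ẑ×o_n = [-0.9497, -1.0281, 0.0000], ω = ẑ
J2: z=[-0.9998, -0.0175, 0.0000] o=[-0.0098, 0.5599, 0.0000] → [-0.0055, 0.3148, -0.4075, -0.9998, -0.0175, 0.0000]
J3: z=[0.0090, -0.5150, 0.8572] o=[-0.5403, 1.1593, 0.3657] → [0.2059, -0.4177, -0.2531, 0.0090, -0.5150, 0.8572]
V = J·q̇ = [0.3634, 0.1493, 0.0072, 0.1965, -0.1429, -0.0766]

0.3634 0.1493 0.0072 0.1965 -0.1429 -0.0766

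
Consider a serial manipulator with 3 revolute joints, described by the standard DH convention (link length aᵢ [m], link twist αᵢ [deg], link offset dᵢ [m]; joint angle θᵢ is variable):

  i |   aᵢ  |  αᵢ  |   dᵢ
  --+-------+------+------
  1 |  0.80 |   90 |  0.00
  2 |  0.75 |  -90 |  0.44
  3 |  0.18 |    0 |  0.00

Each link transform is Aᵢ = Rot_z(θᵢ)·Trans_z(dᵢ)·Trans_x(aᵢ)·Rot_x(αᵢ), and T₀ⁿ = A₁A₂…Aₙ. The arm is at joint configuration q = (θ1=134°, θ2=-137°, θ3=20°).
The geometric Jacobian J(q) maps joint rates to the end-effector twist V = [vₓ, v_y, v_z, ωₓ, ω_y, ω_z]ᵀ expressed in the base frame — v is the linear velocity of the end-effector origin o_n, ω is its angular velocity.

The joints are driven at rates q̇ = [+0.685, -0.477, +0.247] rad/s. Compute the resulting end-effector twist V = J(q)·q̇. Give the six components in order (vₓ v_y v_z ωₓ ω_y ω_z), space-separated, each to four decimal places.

-0.0731 -0.1104 0.3310 -0.4601 -0.2102 0.5044

o_n = [0.1835, 0.3548, -0.6269]
J₁: ẑ×o_n = [-0.3548, 0.1835, 0.0000], ω = ẑ
J2: z=[0.7193, 0.6947, 0.0000] o=[-0.5557, 0.5755, 0.0000] → [-0.4355, 0.4509, -0.6722, 0.7193, 0.6947, 0.0000]
J3: z=[-0.4738, 0.4906, -0.7314] o=[0.1418, 0.4866, -0.5115] → [-0.1529, -0.0851, 0.0420, -0.4738, 0.4906, -0.7314]
V = J·q̇ = [-0.0731, -0.1104, 0.3310, -0.4601, -0.2102, 0.5044]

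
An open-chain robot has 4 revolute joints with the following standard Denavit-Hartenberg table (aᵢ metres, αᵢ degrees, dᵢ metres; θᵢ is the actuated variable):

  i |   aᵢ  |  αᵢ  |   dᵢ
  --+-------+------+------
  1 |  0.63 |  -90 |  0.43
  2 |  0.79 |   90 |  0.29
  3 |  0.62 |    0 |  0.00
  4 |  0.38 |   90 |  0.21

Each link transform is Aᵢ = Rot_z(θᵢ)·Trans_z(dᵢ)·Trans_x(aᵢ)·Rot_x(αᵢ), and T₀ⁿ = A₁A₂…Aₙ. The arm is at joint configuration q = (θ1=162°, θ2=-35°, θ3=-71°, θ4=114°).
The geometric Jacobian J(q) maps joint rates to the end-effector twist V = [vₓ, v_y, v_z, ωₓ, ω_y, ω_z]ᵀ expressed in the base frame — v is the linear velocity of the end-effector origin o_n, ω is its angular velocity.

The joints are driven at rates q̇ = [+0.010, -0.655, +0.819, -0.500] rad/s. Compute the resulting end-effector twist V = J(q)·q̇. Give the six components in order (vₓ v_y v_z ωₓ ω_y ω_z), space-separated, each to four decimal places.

0.1676 -0.3378 0.8304 0.3764 0.5664 0.2713

o_n = [-1.4624, 0.5141, 1.3303]
J₁: ẑ×o_n = [-0.5141, -1.4624, 0.0000], ω = ẑ
J2: z=[-0.3090, -0.9511, 0.0000] o=[-0.5992, 0.1947, 0.4300] → [-0.8563, 0.2782, -0.9197, -0.3090, -0.9511, 0.0000]
J3: z=[0.5455, -0.1772, 0.8192] o=[-1.3042, 0.1188, 0.8831] → [-0.4031, -0.3735, 0.1876, 0.5455, -0.1772, 0.8192]
J4: z=[0.5455, -0.1772, 0.8192] o=[-1.2803, 0.7275, 0.9989] → [0.1160, -0.3299, -0.1486, 0.5455, -0.1772, 0.8192]
V = J·q̇ = [0.1676, -0.3378, 0.8304, 0.3764, 0.5664, 0.2713]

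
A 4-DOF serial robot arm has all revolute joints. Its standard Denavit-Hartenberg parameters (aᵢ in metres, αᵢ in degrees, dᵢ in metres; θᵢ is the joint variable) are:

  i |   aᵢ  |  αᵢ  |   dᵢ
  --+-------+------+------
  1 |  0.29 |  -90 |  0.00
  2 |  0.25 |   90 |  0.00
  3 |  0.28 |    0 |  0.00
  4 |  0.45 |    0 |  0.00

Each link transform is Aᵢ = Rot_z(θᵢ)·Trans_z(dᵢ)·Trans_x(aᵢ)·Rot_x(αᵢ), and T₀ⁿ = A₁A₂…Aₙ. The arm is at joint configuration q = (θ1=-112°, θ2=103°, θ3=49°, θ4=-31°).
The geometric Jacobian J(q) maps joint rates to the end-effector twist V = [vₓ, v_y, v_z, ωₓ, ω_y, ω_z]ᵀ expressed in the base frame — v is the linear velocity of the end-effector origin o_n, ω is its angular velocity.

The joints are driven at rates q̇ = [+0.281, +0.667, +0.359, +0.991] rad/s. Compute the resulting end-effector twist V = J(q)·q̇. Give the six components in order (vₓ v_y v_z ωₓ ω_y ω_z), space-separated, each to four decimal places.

0.8463 0.3043 0.3861 0.1257 -1.4695 -0.0227

o_n = [0.2888, -0.2204, -0.8396]
J₁: ẑ×o_n = [0.2204, 0.2888, -0.0000], ω = ẑ
J2: z=[0.9272, -0.3746, 0.0000] o=[-0.1086, -0.2689, 0.0000] → [0.3145, 0.7785, 0.1938, 0.9272, -0.3746, 0.0000]
J3: z=[-0.3650, -0.9034, -0.2250] o=[-0.0876, -0.2167, -0.2436] → [0.5376, -0.3022, 0.3414, -0.3650, -0.9034, -0.2250]
J4: z=[-0.3650, -0.9034, -0.2250] o=[0.1238, -0.2576, -0.4226] → [0.3851, -0.1893, 0.1355, -0.3650, -0.9034, -0.2250]
V = J·q̇ = [0.8463, 0.3043, 0.3861, 0.1257, -1.4695, -0.0227]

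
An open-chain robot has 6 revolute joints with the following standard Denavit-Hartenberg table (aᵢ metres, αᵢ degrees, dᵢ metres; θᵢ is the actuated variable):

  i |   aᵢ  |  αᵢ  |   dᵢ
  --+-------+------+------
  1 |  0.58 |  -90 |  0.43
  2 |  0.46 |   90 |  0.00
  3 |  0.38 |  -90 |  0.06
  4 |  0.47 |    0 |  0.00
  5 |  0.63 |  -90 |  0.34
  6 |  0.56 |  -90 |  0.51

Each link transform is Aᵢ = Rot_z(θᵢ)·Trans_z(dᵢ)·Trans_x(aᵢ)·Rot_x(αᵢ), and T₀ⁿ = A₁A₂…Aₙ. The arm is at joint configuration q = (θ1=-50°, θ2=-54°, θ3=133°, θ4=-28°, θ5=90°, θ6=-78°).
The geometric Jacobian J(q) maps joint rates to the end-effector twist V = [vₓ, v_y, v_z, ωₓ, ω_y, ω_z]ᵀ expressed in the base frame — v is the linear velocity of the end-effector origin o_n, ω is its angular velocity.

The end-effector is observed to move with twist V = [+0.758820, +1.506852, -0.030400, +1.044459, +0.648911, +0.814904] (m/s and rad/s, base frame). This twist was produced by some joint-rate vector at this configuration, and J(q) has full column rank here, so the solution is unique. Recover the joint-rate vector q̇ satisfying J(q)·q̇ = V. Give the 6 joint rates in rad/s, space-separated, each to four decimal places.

0.9500 0.1600 -0.6340 -0.3260 -0.3900 -0.8810

o_n = [0.3691, -0.5909, -0.4698]
J₁: ẑ×o_n = [0.5909, 0.3691, -0.0000], ω = ẑ
J2: z=[0.7660, 0.6428, 0.0000] o=[0.3728, -0.4443, 0.4300] → [-0.5784, 0.6893, -0.1099, 0.7660, 0.6428, 0.0000]
J3: z=[-0.5200, 0.6197, 0.5878] o=[0.5466, -0.6514, 0.8021] → [-0.8238, -0.7658, 0.0785, -0.5200, 0.6197, 0.5878]
J4: z=[-0.7988, -0.1091, -0.5917] o=[0.6304, -0.3189, 0.6278] → [-0.0412, -0.7221, 0.1888, -0.7988, -0.1091, -0.5917]
J5: z=[-0.7988, -0.1091, -0.5917] o=[0.6412, 0.1404, 0.5285] → [-0.3238, -0.6364, 0.5544, -0.7988, -0.1091, -0.5917]
J6: z=[-0.0230, -0.9772, 0.2112] o=[0.7484, -0.0116, -0.1628] → [0.4223, -0.0872, -0.3573, -0.0230, -0.9772, 0.2112]
q̇ = J⁺·V = [0.9500, 0.1600, -0.6340, -0.3260, -0.3900, -0.8810]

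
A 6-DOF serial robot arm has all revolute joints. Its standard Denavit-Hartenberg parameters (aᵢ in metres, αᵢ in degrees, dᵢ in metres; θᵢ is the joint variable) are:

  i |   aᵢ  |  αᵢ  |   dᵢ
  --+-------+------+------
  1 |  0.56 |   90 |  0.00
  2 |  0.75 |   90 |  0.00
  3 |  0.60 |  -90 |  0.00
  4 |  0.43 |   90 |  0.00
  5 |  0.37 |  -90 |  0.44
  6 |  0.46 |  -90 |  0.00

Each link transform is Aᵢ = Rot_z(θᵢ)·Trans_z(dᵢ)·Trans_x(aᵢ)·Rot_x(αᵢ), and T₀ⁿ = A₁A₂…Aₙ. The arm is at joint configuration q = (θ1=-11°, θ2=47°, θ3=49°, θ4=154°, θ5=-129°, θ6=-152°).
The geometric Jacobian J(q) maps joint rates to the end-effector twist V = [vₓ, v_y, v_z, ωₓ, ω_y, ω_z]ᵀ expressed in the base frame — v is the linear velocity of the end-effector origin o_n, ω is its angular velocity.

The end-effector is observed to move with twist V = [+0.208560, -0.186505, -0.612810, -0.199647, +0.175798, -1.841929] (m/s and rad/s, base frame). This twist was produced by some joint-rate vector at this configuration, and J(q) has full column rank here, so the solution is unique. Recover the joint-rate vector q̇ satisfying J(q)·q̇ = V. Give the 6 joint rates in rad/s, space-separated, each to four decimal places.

-0.9580 -0.7120 0.2290 0.9780 -0.2250 -0.0110

o_n = [0.6102, -0.5069, 1.3011]
J₁: ẑ×o_n = [0.5069, 0.6102, -0.0000], ω = ẑ
J2: z=[-0.1908, -0.9816, 0.0000] o=[0.5497, -0.1069, 0.0000] → [-1.2772, 0.2483, 0.1357, -0.1908, -0.9816, 0.0000]
J3: z=[0.7179, -0.1395, -0.6820] o=[1.0518, -0.2045, 0.5485] → [-0.3113, -0.2391, -0.2788, 0.7179, -0.1395, -0.6820]
J4: z=[-0.6304, -0.5458, -0.5520] o=[1.2289, -0.7002, 0.8364] → [-0.1469, 0.6344, -0.4595, -0.6304, -0.5458, -0.5520]
J5: z=[-0.5158, -0.2368, 0.8233] o=[0.9795, -0.3546, 0.7795] → [0.0020, -0.0350, -0.0088, -0.5158, -0.2368, 0.8233]
J6: z=[-0.0540, 0.9681, 0.2446] o=[1.0689, -0.4890, 1.3313] → [-0.0249, -0.1138, 0.4450, -0.0540, 0.9681, 0.2446]
q̇ = J⁺·V = [-0.9580, -0.7120, 0.2290, 0.9780, -0.2250, -0.0110]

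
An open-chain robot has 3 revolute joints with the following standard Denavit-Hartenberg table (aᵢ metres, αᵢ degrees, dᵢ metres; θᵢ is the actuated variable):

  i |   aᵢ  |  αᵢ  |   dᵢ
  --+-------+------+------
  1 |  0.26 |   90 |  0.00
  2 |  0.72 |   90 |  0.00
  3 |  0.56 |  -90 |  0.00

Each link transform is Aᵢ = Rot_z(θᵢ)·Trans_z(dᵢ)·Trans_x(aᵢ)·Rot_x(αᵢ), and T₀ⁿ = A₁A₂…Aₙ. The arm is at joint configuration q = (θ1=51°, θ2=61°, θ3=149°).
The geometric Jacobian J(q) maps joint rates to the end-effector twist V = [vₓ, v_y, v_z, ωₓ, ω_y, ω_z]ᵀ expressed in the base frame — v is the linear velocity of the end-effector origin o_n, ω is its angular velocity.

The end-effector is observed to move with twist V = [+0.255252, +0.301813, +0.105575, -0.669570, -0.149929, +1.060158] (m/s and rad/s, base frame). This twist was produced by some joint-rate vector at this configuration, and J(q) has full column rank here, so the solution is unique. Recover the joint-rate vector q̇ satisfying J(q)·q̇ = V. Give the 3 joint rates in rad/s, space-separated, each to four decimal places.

0.7620 -0.4260 -0.6150

o_n = [0.4610, 0.1110, 0.2099]
J₁: ẑ×o_n = [-0.1110, 0.4610, 0.0000], ω = ẑ
J2: z=[0.7771, -0.6293, 0.0000] o=[0.1636, 0.2021, 0.0000] → [-0.1321, -0.1631, 0.1163, 0.7771, -0.6293, 0.0000]
J3: z=[0.5504, 0.6797, -0.4848] o=[0.3833, 0.4733, 0.6297] → [-0.4610, 0.1934, -0.2523, 0.5504, 0.6797, -0.4848]
q̇ = J⁺·V = [0.7620, -0.4260, -0.6150]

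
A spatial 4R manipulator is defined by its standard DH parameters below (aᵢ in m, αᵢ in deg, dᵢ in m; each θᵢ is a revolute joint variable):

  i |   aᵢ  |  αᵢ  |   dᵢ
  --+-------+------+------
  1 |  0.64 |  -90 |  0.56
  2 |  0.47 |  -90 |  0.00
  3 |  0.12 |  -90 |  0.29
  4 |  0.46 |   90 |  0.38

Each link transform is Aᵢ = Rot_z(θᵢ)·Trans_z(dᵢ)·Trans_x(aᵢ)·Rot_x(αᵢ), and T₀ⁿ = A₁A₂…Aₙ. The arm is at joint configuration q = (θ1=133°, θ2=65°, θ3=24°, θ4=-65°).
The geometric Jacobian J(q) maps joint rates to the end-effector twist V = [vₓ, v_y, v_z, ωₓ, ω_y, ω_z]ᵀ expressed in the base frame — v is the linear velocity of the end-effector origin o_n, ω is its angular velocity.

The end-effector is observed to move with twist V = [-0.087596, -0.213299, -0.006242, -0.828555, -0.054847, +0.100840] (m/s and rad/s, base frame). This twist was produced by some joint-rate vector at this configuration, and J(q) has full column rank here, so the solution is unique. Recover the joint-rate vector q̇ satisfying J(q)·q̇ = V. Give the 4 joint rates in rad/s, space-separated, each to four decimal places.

0.1500 0.0450 -0.4550 -0.6550

o_n = [0.1742, 0.5098, -0.2849]
J₁: ẑ×o_n = [-0.5098, 0.1742, 0.0000], ω = ẑ
J2: z=[-0.7314, -0.6820, 0.0000] o=[-0.4365, 0.4681, 0.5600] → [0.5763, -0.6180, 0.3860, -0.7314, -0.6820, 0.0000]
J3: z=[0.6181, -0.6628, -0.4226] o=[-0.5719, 0.6133, 0.1340] → [0.2339, -0.0563, 0.4305, 0.6181, -0.6628, -0.4226]
J4: z=[0.7854, 0.4973, 0.3686] o=[-0.3886, 0.4883, -0.0879] → [-0.1059, 0.3622, -0.2630, 0.7854, 0.4973, 0.3686]
q̇ = J⁺·V = [0.1500, 0.0450, -0.4550, -0.6550]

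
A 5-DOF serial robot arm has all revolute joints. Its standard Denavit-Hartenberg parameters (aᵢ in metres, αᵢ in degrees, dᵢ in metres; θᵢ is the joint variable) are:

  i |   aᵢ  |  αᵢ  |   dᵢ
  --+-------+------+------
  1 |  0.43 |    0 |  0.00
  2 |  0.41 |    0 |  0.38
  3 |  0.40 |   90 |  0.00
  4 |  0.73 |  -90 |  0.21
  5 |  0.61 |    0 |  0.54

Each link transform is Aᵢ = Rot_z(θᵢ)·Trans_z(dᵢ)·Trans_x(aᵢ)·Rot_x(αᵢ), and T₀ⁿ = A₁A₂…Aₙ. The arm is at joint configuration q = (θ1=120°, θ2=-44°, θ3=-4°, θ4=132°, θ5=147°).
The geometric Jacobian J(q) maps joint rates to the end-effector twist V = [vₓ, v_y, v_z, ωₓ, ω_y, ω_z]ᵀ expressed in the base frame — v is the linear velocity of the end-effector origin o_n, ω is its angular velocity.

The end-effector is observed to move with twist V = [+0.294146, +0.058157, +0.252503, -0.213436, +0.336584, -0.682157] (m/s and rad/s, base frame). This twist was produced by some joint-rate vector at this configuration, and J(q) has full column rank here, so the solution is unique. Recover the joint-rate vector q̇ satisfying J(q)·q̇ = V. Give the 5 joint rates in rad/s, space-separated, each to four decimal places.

o_n = [-0.2776, 0.6678, 0.1810]
J₁: ẑ×o_n = [-0.6678, -0.2776, 0.0000], ω = ẑ
J2: z=[0.0000, 0.0000, 1.0000] o=[-0.2150, 0.3724, 0.0000] → [-0.2954, -0.0626, 0.0000, 0.0000, 0.0000, 1.0000]
J3: z=[0.0000, 0.0000, 1.0000] o=[-0.1158, 0.7702, 0.3800] → [0.1025, -0.1618, 0.0000, 0.0000, 0.0000, 1.0000]
J4: z=[0.9511, -0.3090, 0.0000] o=[0.0078, 1.1506, 0.3800] → [0.0615, 0.1893, -0.5474, 0.9511, -0.3090, 0.0000]
J5: z=[-0.2296, -0.7068, -0.6691] o=[0.0566, 0.6212, 0.9225] → [0.5552, 0.0533, -0.2469, -0.2296, -0.7068, -0.6691]
q̇ = J⁺·V = [-0.4410, -0.6450, 0.1750, -0.3070, -0.3420]

-0.4410 -0.6450 0.1750 -0.3070 -0.3420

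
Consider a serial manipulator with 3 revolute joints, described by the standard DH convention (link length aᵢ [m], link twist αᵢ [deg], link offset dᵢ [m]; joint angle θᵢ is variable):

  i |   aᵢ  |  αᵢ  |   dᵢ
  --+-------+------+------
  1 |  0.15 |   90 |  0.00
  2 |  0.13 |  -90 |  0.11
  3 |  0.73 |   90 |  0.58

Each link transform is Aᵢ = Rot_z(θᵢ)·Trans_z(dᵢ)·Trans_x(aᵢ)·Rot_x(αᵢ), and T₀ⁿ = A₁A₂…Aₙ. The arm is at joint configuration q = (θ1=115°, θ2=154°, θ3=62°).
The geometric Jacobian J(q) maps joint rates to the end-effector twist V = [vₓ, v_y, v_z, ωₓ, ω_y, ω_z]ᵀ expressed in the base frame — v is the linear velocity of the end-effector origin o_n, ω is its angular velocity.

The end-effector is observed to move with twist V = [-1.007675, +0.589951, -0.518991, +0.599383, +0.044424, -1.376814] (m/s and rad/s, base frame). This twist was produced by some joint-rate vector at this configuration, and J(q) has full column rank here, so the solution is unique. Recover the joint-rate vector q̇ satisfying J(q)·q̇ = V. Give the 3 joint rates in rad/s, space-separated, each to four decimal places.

-0.9400 0.5620 0.4860

o_n = [-0.2608, -0.7055, -0.3141]
J₁: ẑ×o_n = [0.7055, -0.2608, 0.0000], ω = ẑ
J2: z=[0.9063, 0.4226, 0.0000] o=[-0.0634, 0.1359, 0.0000] → [-0.1327, 0.2846, -0.6791, 0.9063, 0.4226, 0.0000]
J3: z=[0.1853, -0.3973, -0.8988] o=[0.0857, 0.0765, 0.0570] → [-0.5554, 0.3802, -0.2826, 0.1853, -0.3973, -0.8988]
q̇ = J⁺·V = [-0.9400, 0.5620, 0.4860]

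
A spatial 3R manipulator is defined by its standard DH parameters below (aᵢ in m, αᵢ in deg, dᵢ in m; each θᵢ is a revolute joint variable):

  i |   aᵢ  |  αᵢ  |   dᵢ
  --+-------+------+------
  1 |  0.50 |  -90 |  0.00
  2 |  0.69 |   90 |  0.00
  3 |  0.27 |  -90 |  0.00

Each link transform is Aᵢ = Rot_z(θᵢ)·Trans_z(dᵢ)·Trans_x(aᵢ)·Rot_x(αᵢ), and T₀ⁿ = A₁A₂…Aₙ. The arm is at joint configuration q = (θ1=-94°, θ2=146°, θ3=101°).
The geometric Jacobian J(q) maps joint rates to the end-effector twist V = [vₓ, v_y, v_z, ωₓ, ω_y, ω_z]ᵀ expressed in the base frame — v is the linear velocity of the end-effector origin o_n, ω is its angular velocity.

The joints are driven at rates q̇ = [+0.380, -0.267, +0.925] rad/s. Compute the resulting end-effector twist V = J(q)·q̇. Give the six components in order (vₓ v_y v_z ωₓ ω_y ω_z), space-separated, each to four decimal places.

-0.0725 -0.1933 -0.0042 -0.3024 -0.4974 -0.3869

o_n = [0.2664, 0.0108, -0.3570]
J₁: ẑ×o_n = [-0.0108, 0.2664, 0.0000], ω = ẑ
J2: z=[0.9976, -0.0698, 0.0000] o=[-0.0349, -0.4988, 0.0000] → [0.0249, 0.3562, 0.5293, 0.9976, -0.0698, 0.0000]
J3: z=[-0.0390, -0.5578, -0.8290] o=[0.0050, 0.0719, -0.3858] → [-0.0667, -0.2156, 0.1482, -0.0390, -0.5578, -0.8290]
V = J·q̇ = [-0.0725, -0.1933, -0.0042, -0.3024, -0.4974, -0.3869]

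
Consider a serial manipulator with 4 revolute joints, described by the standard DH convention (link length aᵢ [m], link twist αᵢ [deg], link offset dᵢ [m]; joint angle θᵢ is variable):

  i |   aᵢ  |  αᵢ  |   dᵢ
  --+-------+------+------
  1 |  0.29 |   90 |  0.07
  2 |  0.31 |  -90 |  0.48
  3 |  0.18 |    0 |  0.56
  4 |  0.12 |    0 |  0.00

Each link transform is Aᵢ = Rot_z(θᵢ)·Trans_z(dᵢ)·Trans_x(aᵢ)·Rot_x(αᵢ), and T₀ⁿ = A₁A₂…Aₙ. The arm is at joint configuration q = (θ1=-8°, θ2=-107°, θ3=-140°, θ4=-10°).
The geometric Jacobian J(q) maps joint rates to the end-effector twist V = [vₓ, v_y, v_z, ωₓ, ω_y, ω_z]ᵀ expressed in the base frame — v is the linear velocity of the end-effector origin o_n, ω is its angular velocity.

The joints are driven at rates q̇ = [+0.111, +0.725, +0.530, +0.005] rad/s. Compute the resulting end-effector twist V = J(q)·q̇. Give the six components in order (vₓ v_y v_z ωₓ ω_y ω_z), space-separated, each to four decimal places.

o_n = [0.7065, -0.7614, -0.1589]
J₁: ẑ×o_n = [0.7614, 0.7065, -0.0000], ω = ẑ
J2: z=[-0.1392, -0.9903, 0.0000] o=[0.2872, -0.0404, 0.0700] → [0.2267, -0.0319, 0.5156, -0.1392, -0.9903, 0.0000]
J3: z=[0.9470, -0.1331, -0.2924] o=[0.1306, -0.5031, -0.2265] → [-0.0845, -0.2323, -0.1680, 0.9470, -0.1331, -0.2924]
J4: z=[0.9470, -0.1331, -0.2924] o=[0.6848, -0.6978, -0.2583] → [-0.0318, -0.1005, -0.0574, 0.9470, -0.1331, -0.2924]
V = J·q̇ = [0.2039, -0.0683, 0.2845, 0.4057, -0.7891, -0.0454]

0.2039 -0.0683 0.2845 0.4057 -0.7891 -0.0454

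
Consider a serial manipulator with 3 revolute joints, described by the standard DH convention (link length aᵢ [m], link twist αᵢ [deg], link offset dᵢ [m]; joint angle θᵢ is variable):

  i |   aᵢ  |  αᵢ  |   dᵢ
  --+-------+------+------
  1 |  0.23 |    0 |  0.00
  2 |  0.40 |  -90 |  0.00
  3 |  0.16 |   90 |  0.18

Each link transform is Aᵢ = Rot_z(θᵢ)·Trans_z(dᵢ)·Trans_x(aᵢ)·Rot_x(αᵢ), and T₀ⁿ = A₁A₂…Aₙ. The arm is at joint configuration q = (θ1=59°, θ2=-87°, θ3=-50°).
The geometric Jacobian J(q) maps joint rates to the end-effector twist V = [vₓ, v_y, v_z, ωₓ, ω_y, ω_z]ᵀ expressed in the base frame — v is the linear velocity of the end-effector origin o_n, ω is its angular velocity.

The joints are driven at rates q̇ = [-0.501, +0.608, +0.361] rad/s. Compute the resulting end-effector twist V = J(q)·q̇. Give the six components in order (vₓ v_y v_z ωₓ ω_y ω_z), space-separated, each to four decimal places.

o_n = [0.6470, 0.1200, 0.1226]
J₁: ẑ×o_n = [-0.1200, 0.6470, 0.0000], ω = ẑ
J2: z=[0.0000, 0.0000, 1.0000] o=[0.1185, 0.1971, 0.0000] → [0.0771, 0.5285, -0.0000, 0.0000, 0.0000, 1.0000]
J3: z=[0.4695, 0.8829, 0.0000] o=[0.4716, 0.0094, 0.0000] → [0.1082, -0.0575, -0.1028, 0.4695, 0.8829, 0.0000]
V = J·q̇ = [0.1461, -0.0236, -0.0371, 0.1695, 0.3187, 0.1070]

0.1461 -0.0236 -0.0371 0.1695 0.3187 0.1070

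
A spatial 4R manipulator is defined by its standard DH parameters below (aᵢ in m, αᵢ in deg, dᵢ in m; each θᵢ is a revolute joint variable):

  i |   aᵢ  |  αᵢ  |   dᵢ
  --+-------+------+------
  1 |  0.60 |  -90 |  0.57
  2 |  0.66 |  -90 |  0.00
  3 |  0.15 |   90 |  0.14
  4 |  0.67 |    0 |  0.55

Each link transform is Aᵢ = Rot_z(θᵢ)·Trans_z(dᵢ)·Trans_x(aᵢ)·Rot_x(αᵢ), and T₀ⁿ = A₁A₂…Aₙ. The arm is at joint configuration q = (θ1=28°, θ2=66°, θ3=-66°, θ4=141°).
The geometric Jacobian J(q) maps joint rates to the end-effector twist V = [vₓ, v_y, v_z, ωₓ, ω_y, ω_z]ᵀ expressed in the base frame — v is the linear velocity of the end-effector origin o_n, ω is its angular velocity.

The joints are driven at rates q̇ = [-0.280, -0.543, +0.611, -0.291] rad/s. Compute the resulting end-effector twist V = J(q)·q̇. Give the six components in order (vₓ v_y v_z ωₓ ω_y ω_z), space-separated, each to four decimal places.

o_n = [0.1331, -0.0594, 0.3354]
J₁: ẑ×o_n = [0.0594, 0.1331, -0.0000], ω = ẑ
J2: z=[-0.4695, 0.8829, 0.0000] o=[0.5298, 0.2817, 0.5700] → [-0.2072, -0.1102, 0.5103, -0.4695, 0.8829, 0.0000]
J3: z=[-0.8066, -0.4289, -0.4067] o=[0.7668, 0.4077, -0.0329] → [-0.3479, 0.5548, 0.1050, -0.8066, -0.4289, -0.4067]
J4: z=[-0.5190, 0.1847, 0.8346] o=[0.6114, 0.4803, -0.1456] → [0.5392, -0.1495, 0.3685, -0.5190, 0.1847, 0.8346]
V = J·q̇ = [-0.2736, 0.4050, -0.3202, -0.0869, -0.7952, -0.7714]

-0.2736 0.4050 -0.3202 -0.0869 -0.7952 -0.7714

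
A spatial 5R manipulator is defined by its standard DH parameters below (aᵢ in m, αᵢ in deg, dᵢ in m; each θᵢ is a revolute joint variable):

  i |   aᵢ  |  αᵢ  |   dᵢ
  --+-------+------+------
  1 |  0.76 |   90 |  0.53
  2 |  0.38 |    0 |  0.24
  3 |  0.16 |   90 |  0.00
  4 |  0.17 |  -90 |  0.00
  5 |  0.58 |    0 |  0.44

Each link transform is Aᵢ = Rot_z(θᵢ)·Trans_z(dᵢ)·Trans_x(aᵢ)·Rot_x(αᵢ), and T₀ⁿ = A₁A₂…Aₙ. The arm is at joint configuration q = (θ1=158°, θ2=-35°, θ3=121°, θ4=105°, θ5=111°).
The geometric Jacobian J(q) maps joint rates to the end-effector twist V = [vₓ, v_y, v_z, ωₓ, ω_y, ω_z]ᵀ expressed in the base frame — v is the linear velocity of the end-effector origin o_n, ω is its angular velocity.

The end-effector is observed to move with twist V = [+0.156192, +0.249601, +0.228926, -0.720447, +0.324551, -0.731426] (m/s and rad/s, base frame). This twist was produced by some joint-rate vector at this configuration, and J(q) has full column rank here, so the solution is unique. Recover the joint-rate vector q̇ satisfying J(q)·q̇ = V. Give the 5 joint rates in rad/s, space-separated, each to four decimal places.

-0.9270 0.4020 -0.4380 0.7740 -0.2590

o_n = [-0.4424, 0.2753, 0.0952]
J₁: ẑ×o_n = [-0.2753, -0.4424, 0.0000], ω = ẑ
J2: z=[0.3746, 0.9272, 0.0000] o=[-0.7047, 0.2847, 0.5300] → [-0.4031, 0.1629, -0.2467, 0.3746, 0.9272, 0.0000]
J3: z=[0.3746, 0.9272, 0.0000] o=[-0.9034, 0.6238, 0.3120] → [-0.2010, 0.0812, -0.5580, 0.3746, 0.9272, 0.0000]
J4: z=[-0.9249, 0.3737, -0.0698] o=[-0.9137, 0.6280, 0.4717] → [-0.1653, -0.3810, 0.1501, -0.9249, 0.3737, -0.0698]
J5: z=[-0.0345, -0.2652, -0.9636] o=[-0.8494, 0.7791, 0.4278] → [-0.3972, -0.4036, 0.1253, -0.0345, -0.2652, -0.9636]
q̇ = J⁺·V = [-0.9270, 0.4020, -0.4380, 0.7740, -0.2590]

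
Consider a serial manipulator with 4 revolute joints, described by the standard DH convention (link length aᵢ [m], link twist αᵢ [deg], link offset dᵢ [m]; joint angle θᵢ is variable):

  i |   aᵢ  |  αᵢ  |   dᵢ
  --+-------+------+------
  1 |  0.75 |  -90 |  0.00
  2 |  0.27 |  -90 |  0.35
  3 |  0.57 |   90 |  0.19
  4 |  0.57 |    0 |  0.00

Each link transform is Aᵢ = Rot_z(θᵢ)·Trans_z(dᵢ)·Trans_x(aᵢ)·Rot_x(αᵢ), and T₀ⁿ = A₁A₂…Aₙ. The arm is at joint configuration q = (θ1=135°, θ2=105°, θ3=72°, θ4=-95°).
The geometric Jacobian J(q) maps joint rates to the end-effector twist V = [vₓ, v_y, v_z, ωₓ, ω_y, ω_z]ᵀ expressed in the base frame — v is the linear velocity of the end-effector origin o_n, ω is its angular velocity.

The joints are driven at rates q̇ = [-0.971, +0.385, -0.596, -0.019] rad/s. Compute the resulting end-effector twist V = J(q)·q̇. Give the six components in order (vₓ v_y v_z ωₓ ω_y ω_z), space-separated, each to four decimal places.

0.9073 0.3206 -0.3790 -0.6785 0.1423 -1.1078

o_n = [-0.6071, 0.8120, -0.5139]
J₁: ẑ×o_n = [-0.8120, -0.6071, 0.0000], ω = ẑ
J2: z=[-0.7071, -0.7071, 0.0000] o=[-0.5303, 0.5303, 0.0000] → [0.3634, -0.3634, -0.2535, -0.7071, -0.7071, 0.0000]
J3: z=[0.6830, -0.6830, 0.2588] o=[-0.7284, 0.2334, -0.2608] → [0.0231, 0.2043, 0.4780, 0.6830, -0.6830, 0.2588]
J4: z=[-0.0445, -0.3926, -0.9187] o=[-0.1831, 0.4547, -0.3818] → [0.3800, 0.3837, -0.1823, -0.0445, -0.3926, -0.9187]
V = J·q̇ = [0.9073, 0.3206, -0.3790, -0.6785, 0.1423, -1.1078]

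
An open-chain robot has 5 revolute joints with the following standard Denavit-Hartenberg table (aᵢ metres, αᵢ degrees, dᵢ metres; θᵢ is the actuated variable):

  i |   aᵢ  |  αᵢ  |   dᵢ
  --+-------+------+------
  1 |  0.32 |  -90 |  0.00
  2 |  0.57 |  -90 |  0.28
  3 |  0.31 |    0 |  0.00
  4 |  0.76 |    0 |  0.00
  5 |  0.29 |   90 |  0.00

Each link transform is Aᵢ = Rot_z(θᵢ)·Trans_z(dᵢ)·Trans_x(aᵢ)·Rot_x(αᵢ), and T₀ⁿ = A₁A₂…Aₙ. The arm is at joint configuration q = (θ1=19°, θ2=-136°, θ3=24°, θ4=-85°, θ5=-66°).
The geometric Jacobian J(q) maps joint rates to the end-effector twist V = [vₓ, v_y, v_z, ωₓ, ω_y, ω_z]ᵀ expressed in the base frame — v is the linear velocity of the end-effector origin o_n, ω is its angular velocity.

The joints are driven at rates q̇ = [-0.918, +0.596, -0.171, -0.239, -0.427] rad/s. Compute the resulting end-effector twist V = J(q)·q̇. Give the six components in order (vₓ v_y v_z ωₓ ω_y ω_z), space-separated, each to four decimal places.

o_n = [-0.7516, 0.8520, 0.7274]
J₁: ẑ×o_n = [-0.8520, -0.7516, 0.0000], ω = ẑ
J2: z=[-0.3256, 0.9455, 0.0000] o=[0.3026, 0.1042, 0.0000] → [0.6878, 0.2368, 0.7532, -0.3256, 0.9455, 0.0000]
J3: z=[0.6568, 0.2262, 0.7193] o=[-0.1763, 0.2354, 0.3960] → [-0.3685, -0.6315, 0.5350, 0.6568, 0.2262, 0.7193]
J4: z=[0.6568, 0.2262, 0.7193] o=[-0.3278, 0.0499, 0.5927] → [-0.5465, -0.3933, 0.6226, 0.6568, 0.2262, 0.7193]
J5: z=[0.6568, 0.2262, 0.7193] o=[-0.7949, 0.5921, 0.8486] → [-0.2143, 0.1108, 0.1609, 0.6568, 0.2262, 0.7193]
V = J·q̇ = [1.4772, 0.9858, 0.1399, -0.7438, 0.3742, -1.5201]

1.4772 0.9858 0.1399 -0.7438 0.3742 -1.5201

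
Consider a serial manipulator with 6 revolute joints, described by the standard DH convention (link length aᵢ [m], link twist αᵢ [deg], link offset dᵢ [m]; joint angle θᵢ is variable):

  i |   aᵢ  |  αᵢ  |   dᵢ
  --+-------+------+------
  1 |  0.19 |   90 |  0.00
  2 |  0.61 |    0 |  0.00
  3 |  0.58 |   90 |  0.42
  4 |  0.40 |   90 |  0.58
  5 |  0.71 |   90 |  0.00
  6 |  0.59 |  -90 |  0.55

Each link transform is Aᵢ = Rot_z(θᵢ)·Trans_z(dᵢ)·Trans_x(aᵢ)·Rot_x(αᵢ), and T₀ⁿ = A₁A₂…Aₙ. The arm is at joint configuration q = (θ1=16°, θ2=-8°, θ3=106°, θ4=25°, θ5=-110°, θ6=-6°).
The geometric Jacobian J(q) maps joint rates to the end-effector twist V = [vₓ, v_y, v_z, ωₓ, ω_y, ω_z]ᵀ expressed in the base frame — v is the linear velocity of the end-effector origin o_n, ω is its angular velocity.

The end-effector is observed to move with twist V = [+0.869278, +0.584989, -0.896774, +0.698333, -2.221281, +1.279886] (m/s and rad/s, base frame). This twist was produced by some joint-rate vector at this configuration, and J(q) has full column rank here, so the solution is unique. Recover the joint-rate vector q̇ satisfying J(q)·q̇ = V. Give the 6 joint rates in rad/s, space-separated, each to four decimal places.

o_n = [0.3942, -0.1357, -0.1019]
J₁: ẑ×o_n = [0.1357, 0.3942, -0.0000], ω = ẑ
J2: z=[0.2756, -0.9613, 0.0000] o=[0.1826, 0.0524, 0.0000] → [0.0980, 0.0281, 0.1516, 0.2756, -0.9613, 0.0000]
J3: z=[0.2756, -0.9613, 0.0000] o=[0.7633, 0.2189, -0.0849] → [0.0164, 0.0047, -0.4525, 0.2756, -0.9613, 0.0000]
J4: z=[0.9519, 0.2730, 0.1392] o=[0.8015, -0.2071, 0.4895] → [-0.1714, 0.5063, 0.1792, 0.9519, 0.2730, 0.1392]
J5: z=[-0.3064, 0.8550, 0.4185] o=[1.3517, -0.2252, 0.9292] → [-0.9191, -0.7166, 0.7912, -0.3064, 0.8550, 0.4185]
J6: z=[0.3300, 0.5078, -0.7958] o=[0.7177, -0.3002, 0.6184] → [-0.2348, 0.4952, 0.2186, 0.3300, 0.5078, -0.7958]
q̇ = J⁺·V = [0.8310, 0.5790, 0.8700, 0.4000, -0.6120, -0.8160]

0.8310 0.5790 0.8700 0.4000 -0.6120 -0.8160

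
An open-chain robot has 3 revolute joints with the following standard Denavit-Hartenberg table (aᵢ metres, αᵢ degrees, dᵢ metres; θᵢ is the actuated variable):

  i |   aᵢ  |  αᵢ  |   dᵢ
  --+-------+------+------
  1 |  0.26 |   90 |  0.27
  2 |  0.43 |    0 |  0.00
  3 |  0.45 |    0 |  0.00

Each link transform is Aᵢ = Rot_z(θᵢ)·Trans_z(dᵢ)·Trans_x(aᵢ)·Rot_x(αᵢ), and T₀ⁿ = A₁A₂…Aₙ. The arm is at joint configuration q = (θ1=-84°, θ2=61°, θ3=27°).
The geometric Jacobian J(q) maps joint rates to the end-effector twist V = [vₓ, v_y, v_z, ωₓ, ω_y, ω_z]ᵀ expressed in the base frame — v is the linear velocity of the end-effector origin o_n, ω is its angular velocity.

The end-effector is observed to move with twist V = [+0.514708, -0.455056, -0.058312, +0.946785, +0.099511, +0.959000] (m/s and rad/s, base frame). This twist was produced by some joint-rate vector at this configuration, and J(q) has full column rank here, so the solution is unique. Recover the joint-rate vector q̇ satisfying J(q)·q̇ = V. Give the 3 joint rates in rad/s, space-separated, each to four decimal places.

o_n = [0.0506, -0.4815, 1.0958]
J₁: ẑ×o_n = [0.4815, 0.0506, -0.0000], ω = ẑ
J2: z=[-0.9945, -0.1045, 0.0000] o=[0.0272, -0.2586, 0.2700] → [-0.0863, 0.8213, 0.2242, -0.9945, -0.1045, 0.0000]
J3: z=[-0.9945, -0.1045, 0.0000] o=[0.0490, -0.4659, 0.6461] → [-0.0470, 0.4473, 0.0157, -0.9945, -0.1045, 0.0000]
q̇ = J⁺·V = [0.9590, -0.2080, -0.7440]

0.9590 -0.2080 -0.7440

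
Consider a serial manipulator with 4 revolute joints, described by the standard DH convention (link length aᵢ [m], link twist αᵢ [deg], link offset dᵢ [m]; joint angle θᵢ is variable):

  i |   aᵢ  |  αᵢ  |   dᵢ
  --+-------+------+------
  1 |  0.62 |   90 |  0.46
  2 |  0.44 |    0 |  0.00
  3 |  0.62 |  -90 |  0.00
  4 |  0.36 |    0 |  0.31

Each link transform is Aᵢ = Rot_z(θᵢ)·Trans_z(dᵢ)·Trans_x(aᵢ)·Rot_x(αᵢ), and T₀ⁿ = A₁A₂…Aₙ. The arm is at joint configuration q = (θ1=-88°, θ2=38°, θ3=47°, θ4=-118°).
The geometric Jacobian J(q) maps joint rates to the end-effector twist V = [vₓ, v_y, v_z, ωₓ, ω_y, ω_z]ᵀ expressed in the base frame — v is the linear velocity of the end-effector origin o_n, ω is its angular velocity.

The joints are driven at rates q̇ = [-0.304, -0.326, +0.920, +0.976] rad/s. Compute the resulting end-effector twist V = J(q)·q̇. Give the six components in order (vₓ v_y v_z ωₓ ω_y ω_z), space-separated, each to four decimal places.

o_n = [-0.2933, -0.7079, 1.2072]
J₁: ẑ×o_n = [0.7079, -0.2933, 0.0000], ω = ẑ
J2: z=[-0.9994, -0.0349, 0.0000] o=[0.0216, -0.6196, 0.4600] → [-0.0261, 0.7467, 0.0772, -0.9994, -0.0349, 0.0000]
J3: z=[-0.9994, -0.0349, 0.0000] o=[0.0337, -0.9661, 0.7309] → [-0.0166, 0.4760, -0.2695, -0.9994, -0.0349, 0.0000]
J4: z=[-0.0348, 0.9956, 0.0872] o=[0.0356, -1.0201, 1.3485] → [-0.1679, -0.0336, 0.3167, -0.0348, 0.9956, 0.0872]
V = J·q̇ = [-0.3859, 0.2509, 0.0359, -0.6276, 0.9510, -0.2189]

-0.3859 0.2509 0.0359 -0.6276 0.9510 -0.2189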